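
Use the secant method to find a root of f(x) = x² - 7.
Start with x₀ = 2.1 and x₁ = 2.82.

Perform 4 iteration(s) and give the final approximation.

f(x) = x² - 7
x₀ = 2.1, x₁ = 2.82

Secant formula: x_{n+1} = x_n - f(x_n)(x_n - x_{n-1})/(f(x_n) - f(x_{n-1}))

Iteration 1:
  f(2.100000) = -2.590000
  f(2.820000) = 0.952400
  x_2 = 2.820000 - 0.952400×(2.820000 - 2.100000)/(0.952400 - (-2.590000))
       = 2.626423
Iteration 2:
  f(2.820000) = 0.952400
  f(2.626423) = -0.101903
  x_3 = 2.626423 - (-0.101903)×(2.626423 - 2.820000)/(-0.101903 - 0.952400)
       = 2.645133
Iteration 3:
  f(2.626423) = -0.101903
  f(2.645133) = -0.003272
  x_4 = 2.645133 - (-0.003272)×(2.645133 - 2.626423)/(-0.003272 - (-0.101903))
       = 2.645754
Iteration 4:
  f(2.645133) = -0.003272
  f(2.645754) = 0.000012
  x_5 = 2.645754 - 0.000012×(2.645754 - 2.645133)/(0.000012 - (-0.003272))
       = 2.645751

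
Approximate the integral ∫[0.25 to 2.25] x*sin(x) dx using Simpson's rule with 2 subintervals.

f(x) = x*sin(x)
a = 0.25, b = 2.25, n = 2
h = (b - a)/n = 1.000000

Simpson's rule: (h/3)[f(x₀) + 4f(x₁) + 2f(x₂) + ... + f(xₙ)]

x_0 = 0.2500, f(x_0) = 0.061851, coefficient = 1
x_1 = 1.2500, f(x_1) = 1.186231, coefficient = 4
x_2 = 2.2500, f(x_2) = 1.750665, coefficient = 1

I ≈ (1.000000/3) × 6.557439 = 2.185813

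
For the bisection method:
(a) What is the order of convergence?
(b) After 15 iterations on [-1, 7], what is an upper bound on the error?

(a) Bisection has linear (order 1) convergence; the error is halved each step.

(b) Error bound = (b-a)/2^n = (7 - (-1))/2^{15}
    = 8/2^{15}

(a) 1 (linear); (b) error ≤ 2.44e-04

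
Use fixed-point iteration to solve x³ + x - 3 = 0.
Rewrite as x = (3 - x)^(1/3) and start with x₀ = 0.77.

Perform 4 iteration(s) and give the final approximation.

Equation: x³ + x - 3 = 0
Fixed-point form: x = (3 - x)^(1/3)
x₀ = 0.77

x_1 = g(0.770000) = 1.306477
x_2 = g(1.306477) = 1.191966
x_3 = g(1.191966) = 1.218248
x_4 = g(1.218248) = 1.212316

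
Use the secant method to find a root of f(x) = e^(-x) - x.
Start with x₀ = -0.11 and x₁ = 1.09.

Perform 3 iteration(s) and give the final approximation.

f(x) = e^(-x) - x
x₀ = -0.11, x₁ = 1.09

Secant formula: x_{n+1} = x_n - f(x_n)(x_n - x_{n-1})/(f(x_n) - f(x_{n-1}))

Iteration 1:
  f(-0.110000) = 1.226278
  f(1.090000) = -0.753784
  x_2 = 1.090000 - (-0.753784)×(1.090000 - (-0.110000))/(-0.753784 - 1.226278)
       = 0.633176
Iteration 2:
  f(1.090000) = -0.753784
  f(0.633176) = -0.102273
  x_3 = 0.633176 - (-0.102273)×(0.633176 - 1.090000)/(-0.102273 - (-0.753784))
       = 0.561465
Iteration 3:
  f(0.633176) = -0.102273
  f(0.561465) = 0.008909
  x_4 = 0.561465 - 0.008909×(0.561465 - 0.633176)/(0.008909 - (-0.102273))
       = 0.567211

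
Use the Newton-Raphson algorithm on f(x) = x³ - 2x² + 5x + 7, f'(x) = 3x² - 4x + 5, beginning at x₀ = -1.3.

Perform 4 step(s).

f(x) = x³ - 2x² + 5x + 7
f'(x) = 3x² - 4x + 5
x₀ = -1.3

Newton-Raphson formula: x_{n+1} = x_n - f(x_n)/f'(x_n)

Iteration 1:
  f(-1.300000) = -5.077000
  f'(-1.300000) = 15.270000
  x_1 = -1.300000 - (-5.077000)/15.270000 = -0.967518
Iteration 2:
  f(-0.967518) = -0.615457
  f'(-0.967518) = 11.678345
  x_2 = -0.967518 - (-0.615457)/11.678345 = -0.914817
Iteration 3:
  f(-0.914817) = -0.013470
  f'(-0.914817) = 11.169941
  x_3 = -0.914817 - (-0.013470)/11.169941 = -0.913611
Iteration 4:
  f(-0.913611) = -0.000007
  f'(-0.913611) = 11.158503
  x_4 = -0.913611 - (-0.000007)/11.158503 = -0.913611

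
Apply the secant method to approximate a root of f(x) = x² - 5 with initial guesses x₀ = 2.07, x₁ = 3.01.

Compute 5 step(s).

f(x) = x² - 5
x₀ = 2.07, x₁ = 3.01

Secant formula: x_{n+1} = x_n - f(x_n)(x_n - x_{n-1})/(f(x_n) - f(x_{n-1}))

Iteration 1:
  f(2.070000) = -0.715100
  f(3.010000) = 4.060100
  x_2 = 3.010000 - 4.060100×(3.010000 - 2.070000)/(4.060100 - (-0.715100))
       = 2.210768
Iteration 2:
  f(3.010000) = 4.060100
  f(2.210768) = -0.112506
  x_3 = 2.210768 - (-0.112506)×(2.210768 - 3.010000)/(-0.112506 - 4.060100)
       = 2.232317
Iteration 3:
  f(2.210768) = -0.112506
  f(2.232317) = -0.016759
  x_4 = 2.232317 - (-0.016759)×(2.232317 - 2.210768)/(-0.016759 - (-0.112506))
       = 2.236089
Iteration 4:
  f(2.232317) = -0.016759
  f(2.236089) = 0.000096
  x_5 = 2.236089 - 0.000096×(2.236089 - 2.232317)/(0.000096 - (-0.016759))
       = 2.236068
Iteration 5:
  f(2.236089) = 0.000096
  f(2.236068) = 0.000000
  x_6 = 2.236068 - 0.000000×(2.236068 - 2.236089)/(0.000000 - 0.000096)
       = 2.236068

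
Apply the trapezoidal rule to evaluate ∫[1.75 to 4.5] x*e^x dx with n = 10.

f(x) = x*e^x
a = 1.75, b = 4.5, n = 10
h = (b - a)/n = 0.275000

Trapezoidal rule: (h/2)[f(x₀) + 2f(x₁) + 2f(x₂) + ... + f(xₙ)]

x_0 = 1.7500, f(x_0) = 10.070555, coefficient = 1
x_1 = 2.0250, f(x_1) = 15.341625, coefficient = 2
x_2 = 2.3000, f(x_2) = 22.940620, coefficient = 2
x_3 = 2.5750, f(x_3) = 33.813142, coefficient = 2
x_4 = 2.8500, f(x_4) = 49.270178, coefficient = 2
x_5 = 3.1250, f(x_5) = 71.124672, coefficient = 2
x_6 = 3.4000, f(x_6) = 101.877940, coefficient = 2
x_7 = 3.6750, f(x_7) = 144.973814, coefficient = 2
x_8 = 3.9500, f(x_8) = 205.144699, coefficient = 2
x_9 = 4.2250, f(x_9) = 288.882277, coefficient = 2
x_10 = 4.5000, f(x_10) = 405.077091, coefficient = 1

I ≈ (0.275000/2) × 2281.885580 = 313.759267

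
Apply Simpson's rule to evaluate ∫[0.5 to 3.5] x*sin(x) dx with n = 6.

f(x) = x*sin(x)
a = 0.5, b = 3.5, n = 6
h = (b - a)/n = 0.500000

Simpson's rule: (h/3)[f(x₀) + 4f(x₁) + 2f(x₂) + ... + f(xₙ)]

x_0 = 0.5000, f(x_0) = 0.239713, coefficient = 1
x_1 = 1.0000, f(x_1) = 0.841471, coefficient = 4
x_2 = 1.5000, f(x_2) = 1.496242, coefficient = 2
x_3 = 2.0000, f(x_3) = 1.818595, coefficient = 4
x_4 = 2.5000, f(x_4) = 1.496180, coefficient = 2
x_5 = 3.0000, f(x_5) = 0.423360, coefficient = 4
x_6 = 3.5000, f(x_6) = -1.227741, coefficient = 1

I ≈ (0.500000/3) × 17.330521 = 2.888420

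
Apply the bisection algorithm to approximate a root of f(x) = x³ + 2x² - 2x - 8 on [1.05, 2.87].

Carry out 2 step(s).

f(x) = x³ + 2x² - 2x - 8
Initial interval: [1.05, 2.87]

Iteration 1:
  c_1 = (1.050000 + 2.870000)/2 = 1.960000
  f(c_1) = f(1.960000) = 3.292736
  f(a) × f(c) < 0, new interval: [1.050000, 1.960000]
Iteration 2:
  c_2 = (1.050000 + 1.960000)/2 = 1.505000
  f(c_2) = f(1.505000) = -3.071087
  f(a) × f(c) ≥ 0, new interval: [1.505000, 1.960000]

After 2 iteration(s), the approximation is c_2 = 1.505000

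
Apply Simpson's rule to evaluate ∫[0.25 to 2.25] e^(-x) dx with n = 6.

f(x) = e^(-x)
a = 0.25, b = 2.25, n = 6
h = (b - a)/n = 0.333333

Simpson's rule: (h/3)[f(x₀) + 4f(x₁) + 2f(x₂) + ... + f(xₙ)]

x_0 = 0.2500, f(x_0) = 0.778801, coefficient = 1
x_1 = 0.5833, f(x_1) = 0.558035, coefficient = 4
x_2 = 0.9167, f(x_2) = 0.399850, coefficient = 2
x_3 = 1.2500, f(x_3) = 0.286505, coefficient = 4
x_4 = 1.5833, f(x_4) = 0.205290, coefficient = 2
x_5 = 1.9167, f(x_5) = 0.147096, coefficient = 4
x_6 = 2.2500, f(x_6) = 0.105399, coefficient = 1

I ≈ (0.333333/3) × 6.061024 = 0.673447
Exact value: 0.673402
Error: 0.000046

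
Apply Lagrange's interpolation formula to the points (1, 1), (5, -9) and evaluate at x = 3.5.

Lagrange interpolation formula:
P(x) = Σ yᵢ × Lᵢ(x)
where Lᵢ(x) = Π_{j≠i} (x - xⱼ)/(xᵢ - xⱼ)

L_0(3.5) = (3.5 - 5)/(1 - 5) = 0.375000
L_1(3.5) = (3.5 - 1)/(5 - 1) = 0.625000

P(3.5) = 1×L_0(3.5) + (-9)×L_1(3.5)
P(3.5) = -5.250000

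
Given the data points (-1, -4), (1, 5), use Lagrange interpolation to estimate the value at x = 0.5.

Lagrange interpolation formula:
P(x) = Σ yᵢ × Lᵢ(x)
where Lᵢ(x) = Π_{j≠i} (x - xⱼ)/(xᵢ - xⱼ)

L_0(0.5) = (0.5 - 1)/(-1 - 1) = 0.250000
L_1(0.5) = (0.5 - (-1))/(1 - (-1)) = 0.750000

P(0.5) = (-4)×L_0(0.5) + 5×L_1(0.5)
P(0.5) = 2.750000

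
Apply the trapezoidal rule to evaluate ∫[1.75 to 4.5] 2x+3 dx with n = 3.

f(x) = 2x+3
a = 1.75, b = 4.5, n = 3
h = (b - a)/n = 0.916667

Trapezoidal rule: (h/2)[f(x₀) + 2f(x₁) + 2f(x₂) + ... + f(xₙ)]

x_0 = 1.7500, f(x_0) = 6.500000, coefficient = 1
x_1 = 2.6667, f(x_1) = 8.333333, coefficient = 2
x_2 = 3.5833, f(x_2) = 10.166667, coefficient = 2
x_3 = 4.5000, f(x_3) = 12.000000, coefficient = 1

I ≈ (0.916667/2) × 55.500000 = 25.437500
Exact value: 25.437500
Error: 0.000000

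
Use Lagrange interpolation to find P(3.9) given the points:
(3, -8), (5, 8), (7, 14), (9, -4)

Lagrange interpolation formula:
P(x) = Σ yᵢ × Lᵢ(x)
where Lᵢ(x) = Π_{j≠i} (x - xⱼ)/(xᵢ - xⱼ)

L_0(3.9) = (3.9 - 5)/(3 - 5) × (3.9 - 7)/(3 - 7) × (3.9 - 9)/(3 - 9) = 0.362313
L_1(3.9) = (3.9 - 3)/(5 - 3) × (3.9 - 7)/(5 - 7) × (3.9 - 9)/(5 - 9) = 0.889312
L_2(3.9) = (3.9 - 3)/(7 - 3) × (3.9 - 5)/(7 - 5) × (3.9 - 9)/(7 - 9) = -0.315562
L_3(3.9) = (3.9 - 3)/(9 - 3) × (3.9 - 5)/(9 - 5) × (3.9 - 7)/(9 - 7) = 0.063938

P(3.9) = (-8)×L_0(3.9) + 8×L_1(3.9) + 14×L_2(3.9) + (-4)×L_3(3.9)
P(3.9) = -0.457625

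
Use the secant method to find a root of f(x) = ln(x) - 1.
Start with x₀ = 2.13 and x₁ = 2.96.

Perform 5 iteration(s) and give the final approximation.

f(x) = ln(x) - 1
x₀ = 2.13, x₁ = 2.96

Secant formula: x_{n+1} = x_n - f(x_n)(x_n - x_{n-1})/(f(x_n) - f(x_{n-1}))

Iteration 1:
  f(2.130000) = -0.243878
  f(2.960000) = 0.085189
  x_2 = 2.960000 - 0.085189×(2.960000 - 2.130000)/(0.085189 - (-0.243878))
       = 2.745129
Iteration 2:
  f(2.960000) = 0.085189
  f(2.745129) = 0.009828
  x_3 = 2.745129 - 0.009828×(2.745129 - 2.960000)/(0.009828 - 0.085189)
       = 2.717107
Iteration 3:
  f(2.745129) = 0.009828
  f(2.717107) = -0.000432
  x_4 = 2.717107 - (-0.000432)×(2.717107 - 2.745129)/(-0.000432 - 0.009828)
       = 2.718288
Iteration 4:
  f(2.717107) = -0.000432
  f(2.718288) = 0.000002
  x_5 = 2.718288 - 0.000002×(2.718288 - 2.717107)/(0.000002 - (-0.000432))
       = 2.718282
Iteration 5:
  f(2.718288) = 0.000002
  f(2.718282) = 0.000000
  x_6 = 2.718282 - 0.000000×(2.718282 - 2.718288)/(0.000000 - 0.000002)
       = 2.718282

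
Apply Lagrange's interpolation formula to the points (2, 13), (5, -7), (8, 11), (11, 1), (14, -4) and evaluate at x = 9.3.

Lagrange interpolation formula:
P(x) = Σ yᵢ × Lᵢ(x)
where Lᵢ(x) = Π_{j≠i} (x - xⱼ)/(xᵢ - xⱼ)

L_0(9.3) = (9.3 - 5)/(2 - 5) × (9.3 - 8)/(2 - 8) × (9.3 - 11)/(2 - 11) × (9.3 - 14)/(2 - 14) = 0.022975
L_1(9.3) = (9.3 - 2)/(5 - 2) × (9.3 - 8)/(5 - 8) × (9.3 - 11)/(5 - 11) × (9.3 - 14)/(5 - 14) = -0.156019
L_2(9.3) = (9.3 - 2)/(8 - 2) × (9.3 - 5)/(8 - 5) × (9.3 - 11)/(8 - 11) × (9.3 - 14)/(8 - 14) = 0.774093
L_3(9.3) = (9.3 - 2)/(11 - 2) × (9.3 - 5)/(11 - 5) × (9.3 - 8)/(11 - 8) × (9.3 - 14)/(11 - 14) = 0.394636
L_4(9.3) = (9.3 - 2)/(14 - 2) × (9.3 - 5)/(14 - 5) × (9.3 - 8)/(14 - 8) × (9.3 - 11)/(14 - 11) = -0.035685

P(9.3) = 13×L_0(9.3) + (-7)×L_1(9.3) + 11×L_2(9.3) + 1×L_3(9.3) + (-4)×L_4(9.3)
P(9.3) = 10.443209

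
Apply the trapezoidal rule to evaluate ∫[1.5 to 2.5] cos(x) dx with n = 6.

f(x) = cos(x)
a = 1.5, b = 2.5, n = 6
h = (b - a)/n = 0.166667

Trapezoidal rule: (h/2)[f(x₀) + 2f(x₁) + 2f(x₂) + ... + f(xₙ)]

x_0 = 1.5000, f(x_0) = 0.070737, coefficient = 1
x_1 = 1.6667, f(x_1) = -0.095724, coefficient = 2
x_2 = 1.8333, f(x_2) = -0.259531, coefficient = 2
x_3 = 2.0000, f(x_3) = -0.416147, coefficient = 2
x_4 = 2.1667, f(x_4) = -0.561229, coefficient = 2
x_5 = 2.3333, f(x_5) = -0.690758, coefficient = 2
x_6 = 2.5000, f(x_6) = -0.801144, coefficient = 1

I ≈ (0.166667/2) × -4.777185 = -0.398099
Exact value: -0.399023
Error: 0.000924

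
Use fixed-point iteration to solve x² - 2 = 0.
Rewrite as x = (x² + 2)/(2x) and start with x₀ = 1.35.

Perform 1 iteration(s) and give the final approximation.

Equation: x² - 2 = 0
Fixed-point form: x = (x² + 2)/(2x)
x₀ = 1.35

x_1 = g(1.350000) = 1.415741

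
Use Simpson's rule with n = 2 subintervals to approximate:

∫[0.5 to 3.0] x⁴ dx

f(x) = x⁴
a = 0.5, b = 3.0, n = 2
h = (b - a)/n = 1.250000

Simpson's rule: (h/3)[f(x₀) + 4f(x₁) + 2f(x₂) + ... + f(xₙ)]

x_0 = 0.5000, f(x_0) = 0.062500, coefficient = 1
x_1 = 1.7500, f(x_1) = 9.378906, coefficient = 4
x_2 = 3.0000, f(x_2) = 81.000000, coefficient = 1

I ≈ (1.250000/3) × 118.578125 = 49.407552
Exact value: 48.593750
Error: 0.813802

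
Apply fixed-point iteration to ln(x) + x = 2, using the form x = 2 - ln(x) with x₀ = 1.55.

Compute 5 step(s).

Equation: ln(x) + x = 2
Fixed-point form: x = 2 - ln(x)
x₀ = 1.55

x_1 = g(1.550000) = 1.561745
x_2 = g(1.561745) = 1.554196
x_3 = g(1.554196) = 1.559042
x_4 = g(1.559042) = 1.555929
x_5 = g(1.555929) = 1.557927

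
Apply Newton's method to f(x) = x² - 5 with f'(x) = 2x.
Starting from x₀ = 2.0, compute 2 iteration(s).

f(x) = x² - 5
f'(x) = 2x
x₀ = 2.0

Newton-Raphson formula: x_{n+1} = x_n - f(x_n)/f'(x_n)

Iteration 1:
  f(2.000000) = -1.000000
  f'(2.000000) = 4.000000
  x_1 = 2.000000 - (-1.000000)/4.000000 = 2.250000
Iteration 2:
  f(2.250000) = 0.062500
  f'(2.250000) = 4.500000
  x_2 = 2.250000 - 0.062500/4.500000 = 2.236111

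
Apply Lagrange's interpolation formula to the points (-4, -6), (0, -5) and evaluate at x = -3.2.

Lagrange interpolation formula:
P(x) = Σ yᵢ × Lᵢ(x)
where Lᵢ(x) = Π_{j≠i} (x - xⱼ)/(xᵢ - xⱼ)

L_0(-3.2) = (-3.2 - 0)/(-4 - 0) = 0.800000
L_1(-3.2) = (-3.2 - (-4))/(0 - (-4)) = 0.200000

P(-3.2) = (-6)×L_0(-3.2) + (-5)×L_1(-3.2)
P(-3.2) = -5.800000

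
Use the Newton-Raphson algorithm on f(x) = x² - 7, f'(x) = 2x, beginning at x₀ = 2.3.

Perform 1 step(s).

f(x) = x² - 7
f'(x) = 2x
x₀ = 2.3

Newton-Raphson formula: x_{n+1} = x_n - f(x_n)/f'(x_n)

Iteration 1:
  f(2.300000) = -1.710000
  f'(2.300000) = 4.600000
  x_1 = 2.300000 - (-1.710000)/4.600000 = 2.671739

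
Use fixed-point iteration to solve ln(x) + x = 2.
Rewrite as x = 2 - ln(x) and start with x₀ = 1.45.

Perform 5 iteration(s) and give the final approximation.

Equation: ln(x) + x = 2
Fixed-point form: x = 2 - ln(x)
x₀ = 1.45

x_1 = g(1.450000) = 1.628436
x_2 = g(1.628436) = 1.512380
x_3 = g(1.512380) = 1.586316
x_4 = g(1.586316) = 1.538586
x_5 = g(1.538586) = 1.569136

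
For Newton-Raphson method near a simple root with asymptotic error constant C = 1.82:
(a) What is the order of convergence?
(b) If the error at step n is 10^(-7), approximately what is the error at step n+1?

(a) Newton-Raphson has quadratic (order 2) convergence near simple roots.
    This means |e_{n+1}| ≈ C|e_n|².

(b) With |e_n| = 10^(-7) and C = 1.82:
    |e_{n+1}| ≈ 1.82 × (10^(-7))² = 1.82 × 10^(-14)

(a) 2 (quadratic); (b) |e_{n+1}| ≈ 1.820e-14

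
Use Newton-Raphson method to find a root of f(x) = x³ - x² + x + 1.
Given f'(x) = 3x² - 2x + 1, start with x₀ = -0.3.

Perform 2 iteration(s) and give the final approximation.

f(x) = x³ - x² + x + 1
f'(x) = 3x² - 2x + 1
x₀ = -0.3

Newton-Raphson formula: x_{n+1} = x_n - f(x_n)/f'(x_n)

Iteration 1:
  f(-0.300000) = 0.583000
  f'(-0.300000) = 1.870000
  x_1 = -0.300000 - 0.583000/1.870000 = -0.611765
Iteration 2:
  f(-0.611765) = -0.214977
  f'(-0.611765) = 3.346298
  x_2 = -0.611765 - (-0.214977)/3.346298 = -0.547521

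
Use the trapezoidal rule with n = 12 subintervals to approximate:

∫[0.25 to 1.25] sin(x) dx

f(x) = sin(x)
a = 0.25, b = 1.25, n = 12
h = (b - a)/n = 0.083333

Trapezoidal rule: (h/2)[f(x₀) + 2f(x₁) + 2f(x₂) + ... + f(xₙ)]

x_0 = 0.2500, f(x_0) = 0.247404, coefficient = 1
x_1 = 0.3333, f(x_1) = 0.327195, coefficient = 2
x_2 = 0.4167, f(x_2) = 0.404715, coefficient = 2
x_3 = 0.5000, f(x_3) = 0.479426, coefficient = 2
x_4 = 0.5833, f(x_4) = 0.550809, coefficient = 2
x_5 = 0.6667, f(x_5) = 0.618370, coefficient = 2
x_6 = 0.7500, f(x_6) = 0.681639, coefficient = 2
x_7 = 0.8333, f(x_7) = 0.740177, coefficient = 2
x_8 = 0.9167, f(x_8) = 0.793578, coefficient = 2
x_9 = 1.0000, f(x_9) = 0.841471, coefficient = 2
x_10 = 1.0833, f(x_10) = 0.883524, coefficient = 2
x_11 = 1.1667, f(x_11) = 0.919445, coefficient = 2
x_12 = 1.2500, f(x_12) = 0.948985, coefficient = 1

I ≈ (0.083333/2) × 15.677083 = 0.653212
Exact value: 0.653590
Error: 0.000378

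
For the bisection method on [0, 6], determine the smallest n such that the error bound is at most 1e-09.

We need (b-a)/2^n ≤ 1e-09
(6 - 0)/2^n ≤ 1e-09
6/2^n ≤ 1e-09
2^n ≥ 6000000000
n ≥ log₂(6000000000) = 32.48
n ≥ 33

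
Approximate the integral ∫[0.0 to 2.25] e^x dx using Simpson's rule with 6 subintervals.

f(x) = e^x
a = 0.0, b = 2.25, n = 6
h = (b - a)/n = 0.375000

Simpson's rule: (h/3)[f(x₀) + 4f(x₁) + 2f(x₂) + ... + f(xₙ)]

x_0 = 0.0000, f(x_0) = 1.000000, coefficient = 1
x_1 = 0.3750, f(x_1) = 1.454991, coefficient = 4
x_2 = 0.7500, f(x_2) = 2.117000, coefficient = 2
x_3 = 1.1250, f(x_3) = 3.080217, coefficient = 4
x_4 = 1.5000, f(x_4) = 4.481689, coefficient = 2
x_5 = 1.8750, f(x_5) = 6.520819, coefficient = 4
x_6 = 2.2500, f(x_6) = 9.487736, coefficient = 1

I ≈ (0.375000/3) × 67.909224 = 8.488653
Exact value: 8.487736
Error: 0.000917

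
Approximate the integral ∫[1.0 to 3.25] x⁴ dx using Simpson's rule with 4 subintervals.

f(x) = x⁴
a = 1.0, b = 3.25, n = 4
h = (b - a)/n = 0.562500

Simpson's rule: (h/3)[f(x₀) + 4f(x₁) + 2f(x₂) + ... + f(xₙ)]

x_0 = 1.0000, f(x_0) = 1.000000, coefficient = 1
x_1 = 1.5625, f(x_1) = 5.960464, coefficient = 4
x_2 = 2.1250, f(x_2) = 20.390869, coefficient = 2
x_3 = 2.6875, f(x_3) = 52.166763, coefficient = 4
x_4 = 3.2500, f(x_4) = 111.566406, coefficient = 1

I ≈ (0.562500/3) × 385.857056 = 72.348198
Exact value: 72.318164
Error: 0.030034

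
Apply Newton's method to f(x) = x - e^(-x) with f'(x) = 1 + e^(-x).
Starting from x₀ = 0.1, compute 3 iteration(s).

f(x) = x - e^(-x)
f'(x) = 1 + e^(-x)
x₀ = 0.1

Newton-Raphson formula: x_{n+1} = x_n - f(x_n)/f'(x_n)

Iteration 1:
  f(0.100000) = -0.804837
  f'(0.100000) = 1.904837
  x_1 = 0.100000 - (-0.804837)/1.904837 = 0.522523
Iteration 2:
  f(0.522523) = -0.070500
  f'(0.522523) = 1.593023
  x_2 = 0.522523 - (-0.070500)/1.593023 = 0.566778
Iteration 3:
  f(0.566778) = -0.000572
  f'(0.566778) = 1.567350
  x_3 = 0.566778 - (-0.000572)/1.567350 = 0.567143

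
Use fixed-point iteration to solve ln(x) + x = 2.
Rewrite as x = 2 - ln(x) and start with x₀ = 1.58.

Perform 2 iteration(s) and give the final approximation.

Equation: ln(x) + x = 2
Fixed-point form: x = 2 - ln(x)
x₀ = 1.58

x_1 = g(1.580000) = 1.542575
x_2 = g(1.542575) = 1.566547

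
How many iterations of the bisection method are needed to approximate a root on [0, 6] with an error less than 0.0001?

We need (b-a)/2^n ≤ 0.0001
(6 - 0)/2^n ≤ 0.0001
6/2^n ≤ 0.0001
2^n ≥ 60000
n ≥ log₂(60000) = 15.87
n ≥ 16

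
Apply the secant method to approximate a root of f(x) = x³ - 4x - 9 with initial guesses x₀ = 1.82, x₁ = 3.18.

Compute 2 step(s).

f(x) = x³ - 4x - 9
x₀ = 1.82, x₁ = 3.18

Secant formula: x_{n+1} = x_n - f(x_n)(x_n - x_{n-1})/(f(x_n) - f(x_{n-1}))

Iteration 1:
  f(1.820000) = -10.251432
  f(3.180000) = 10.437432
  x_2 = 3.180000 - 10.437432×(3.180000 - 1.820000)/(10.437432 - (-10.251432))
       = 2.493887
Iteration 2:
  f(3.180000) = 10.437432
  f(2.493887) = -3.464893
  x_3 = 2.493887 - (-3.464893)×(2.493887 - 3.180000)/(-3.464893 - 10.437432)
       = 2.664887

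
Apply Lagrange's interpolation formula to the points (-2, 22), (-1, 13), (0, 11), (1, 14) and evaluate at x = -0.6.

Lagrange interpolation formula:
P(x) = Σ yᵢ × Lᵢ(x)
where Lᵢ(x) = Π_{j≠i} (x - xⱼ)/(xᵢ - xⱼ)

L_0(-0.6) = (-0.6 - (-1))/(-2 - (-1)) × (-0.6 - 0)/(-2 - 0) × (-0.6 - 1)/(-2 - 1) = -0.064000
L_1(-0.6) = (-0.6 - (-2))/(-1 - (-2)) × (-0.6 - 0)/(-1 - 0) × (-0.6 - 1)/(-1 - 1) = 0.672000
L_2(-0.6) = (-0.6 - (-2))/(0 - (-2)) × (-0.6 - (-1))/(0 - (-1)) × (-0.6 - 1)/(0 - 1) = 0.448000
L_3(-0.6) = (-0.6 - (-2))/(1 - (-2)) × (-0.6 - (-1))/(1 - (-1)) × (-0.6 - 0)/(1 - 0) = -0.056000

P(-0.6) = 22×L_0(-0.6) + 13×L_1(-0.6) + 11×L_2(-0.6) + 14×L_3(-0.6)
P(-0.6) = 11.472000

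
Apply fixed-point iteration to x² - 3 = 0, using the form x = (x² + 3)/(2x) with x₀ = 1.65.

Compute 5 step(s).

Equation: x² - 3 = 0
Fixed-point form: x = (x² + 3)/(2x)
x₀ = 1.65

x_1 = g(1.650000) = 1.734091
x_2 = g(1.734091) = 1.732052
x_3 = g(1.732052) = 1.732051
x_4 = g(1.732051) = 1.732051
x_5 = g(1.732051) = 1.732051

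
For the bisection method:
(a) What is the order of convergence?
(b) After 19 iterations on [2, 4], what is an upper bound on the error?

(a) Bisection has linear (order 1) convergence; the error is halved each step.

(b) Error bound = (b-a)/2^n = (4 - 2)/2^{19}
    = 2/2^{19}

(a) 1 (linear); (b) error ≤ 3.81e-06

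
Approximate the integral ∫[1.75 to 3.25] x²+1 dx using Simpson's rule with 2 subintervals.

f(x) = x²+1
a = 1.75, b = 3.25, n = 2
h = (b - a)/n = 0.750000

Simpson's rule: (h/3)[f(x₀) + 4f(x₁) + 2f(x₂) + ... + f(xₙ)]

x_0 = 1.7500, f(x_0) = 4.062500, coefficient = 1
x_1 = 2.5000, f(x_1) = 7.250000, coefficient = 4
x_2 = 3.2500, f(x_2) = 11.562500, coefficient = 1

I ≈ (0.750000/3) × 44.625000 = 11.156250
Exact value: 11.156250
Error: 0.000000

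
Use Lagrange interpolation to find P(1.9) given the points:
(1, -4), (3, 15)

Lagrange interpolation formula:
P(x) = Σ yᵢ × Lᵢ(x)
where Lᵢ(x) = Π_{j≠i} (x - xⱼ)/(xᵢ - xⱼ)

L_0(1.9) = (1.9 - 3)/(1 - 3) = 0.550000
L_1(1.9) = (1.9 - 1)/(3 - 1) = 0.450000

P(1.9) = (-4)×L_0(1.9) + 15×L_1(1.9)
P(1.9) = 4.550000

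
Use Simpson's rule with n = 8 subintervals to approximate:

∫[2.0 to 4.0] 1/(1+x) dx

f(x) = 1/(1+x)
a = 2.0, b = 4.0, n = 8
h = (b - a)/n = 0.250000

Simpson's rule: (h/3)[f(x₀) + 4f(x₁) + 2f(x₂) + ... + f(xₙ)]

x_0 = 2.0000, f(x_0) = 0.333333, coefficient = 1
x_1 = 2.2500, f(x_1) = 0.307692, coefficient = 4
x_2 = 2.5000, f(x_2) = 0.285714, coefficient = 2
x_3 = 2.7500, f(x_3) = 0.266667, coefficient = 4
x_4 = 3.0000, f(x_4) = 0.250000, coefficient = 2
x_5 = 3.2500, f(x_5) = 0.235294, coefficient = 4
x_6 = 3.5000, f(x_6) = 0.222222, coefficient = 2
x_7 = 3.7500, f(x_7) = 0.210526, coefficient = 4
x_8 = 4.0000, f(x_8) = 0.200000, coefficient = 1

I ≈ (0.250000/3) × 6.129924 = 0.510827
Exact value: 0.510826
Error: 0.000001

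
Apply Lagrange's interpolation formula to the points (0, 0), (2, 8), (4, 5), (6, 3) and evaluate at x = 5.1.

Lagrange interpolation formula:
P(x) = Σ yᵢ × Lᵢ(x)
where Lᵢ(x) = Π_{j≠i} (x - xⱼ)/(xᵢ - xⱼ)

L_0(5.1) = (5.1 - 2)/(0 - 2) × (5.1 - 4)/(0 - 4) × (5.1 - 6)/(0 - 6) = 0.063937
L_1(5.1) = (5.1 - 0)/(2 - 0) × (5.1 - 4)/(2 - 4) × (5.1 - 6)/(2 - 6) = -0.315562
L_2(5.1) = (5.1 - 0)/(4 - 0) × (5.1 - 2)/(4 - 2) × (5.1 - 6)/(4 - 6) = 0.889313
L_3(5.1) = (5.1 - 0)/(6 - 0) × (5.1 - 2)/(6 - 2) × (5.1 - 4)/(6 - 4) = 0.362312

P(5.1) = 0×L_0(5.1) + 8×L_1(5.1) + 5×L_2(5.1) + 3×L_3(5.1)
P(5.1) = 3.009000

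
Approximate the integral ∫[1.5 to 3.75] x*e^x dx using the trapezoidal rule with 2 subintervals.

f(x) = x*e^x
a = 1.5, b = 3.75, n = 2
h = (b - a)/n = 1.125000

Trapezoidal rule: (h/2)[f(x₀) + 2f(x₁) + 2f(x₂) + ... + f(xₙ)]

x_0 = 1.5000, f(x_0) = 6.722534, coefficient = 1
x_1 = 2.6250, f(x_1) = 36.237007, coefficient = 2
x_2 = 3.7500, f(x_2) = 159.454058, coefficient = 1

I ≈ (1.125000/2) × 238.650606 = 134.240966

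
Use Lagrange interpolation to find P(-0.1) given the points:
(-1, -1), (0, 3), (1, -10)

Lagrange interpolation formula:
P(x) = Σ yᵢ × Lᵢ(x)
where Lᵢ(x) = Π_{j≠i} (x - xⱼ)/(xᵢ - xⱼ)

L_0(-0.1) = (-0.1 - 0)/(-1 - 0) × (-0.1 - 1)/(-1 - 1) = 0.055000
L_1(-0.1) = (-0.1 - (-1))/(0 - (-1)) × (-0.1 - 1)/(0 - 1) = 0.990000
L_2(-0.1) = (-0.1 - (-1))/(1 - (-1)) × (-0.1 - 0)/(1 - 0) = -0.045000

P(-0.1) = (-1)×L_0(-0.1) + 3×L_1(-0.1) + (-10)×L_2(-0.1)
P(-0.1) = 3.365000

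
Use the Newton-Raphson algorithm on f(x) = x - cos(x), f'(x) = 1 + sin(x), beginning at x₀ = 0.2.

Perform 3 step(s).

f(x) = x - cos(x)
f'(x) = 1 + sin(x)
x₀ = 0.2

Newton-Raphson formula: x_{n+1} = x_n - f(x_n)/f'(x_n)

Iteration 1:
  f(0.200000) = -0.780067
  f'(0.200000) = 1.198669
  x_1 = 0.200000 - (-0.780067)/1.198669 = 0.850777
Iteration 2:
  f(0.850777) = 0.191378
  f'(0.850777) = 1.751793
  x_2 = 0.850777 - 0.191378/1.751793 = 0.741530
Iteration 3:
  f(0.741530) = 0.004094
  f'(0.741530) = 1.675417
  x_3 = 0.741530 - 0.004094/1.675417 = 0.739086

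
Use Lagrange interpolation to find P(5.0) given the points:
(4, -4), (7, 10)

Lagrange interpolation formula:
P(x) = Σ yᵢ × Lᵢ(x)
where Lᵢ(x) = Π_{j≠i} (x - xⱼ)/(xᵢ - xⱼ)

L_0(5.0) = (5.0 - 7)/(4 - 7) = 0.666667
L_1(5.0) = (5.0 - 4)/(7 - 4) = 0.333333

P(5.0) = (-4)×L_0(5.0) + 10×L_1(5.0)
P(5.0) = 0.666667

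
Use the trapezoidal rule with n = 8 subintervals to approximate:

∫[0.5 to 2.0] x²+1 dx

f(x) = x²+1
a = 0.5, b = 2.0, n = 8
h = (b - a)/n = 0.187500

Trapezoidal rule: (h/2)[f(x₀) + 2f(x₁) + 2f(x₂) + ... + f(xₙ)]

x_0 = 0.5000, f(x_0) = 1.250000, coefficient = 1
x_1 = 0.6875, f(x_1) = 1.472656, coefficient = 2
x_2 = 0.8750, f(x_2) = 1.765625, coefficient = 2
x_3 = 1.0625, f(x_3) = 2.128906, coefficient = 2
x_4 = 1.2500, f(x_4) = 2.562500, coefficient = 2
x_5 = 1.4375, f(x_5) = 3.066406, coefficient = 2
x_6 = 1.6250, f(x_6) = 3.640625, coefficient = 2
x_7 = 1.8125, f(x_7) = 4.285156, coefficient = 2
x_8 = 2.0000, f(x_8) = 5.000000, coefficient = 1

I ≈ (0.187500/2) × 44.093750 = 4.133789
Exact value: 4.125000
Error: 0.008789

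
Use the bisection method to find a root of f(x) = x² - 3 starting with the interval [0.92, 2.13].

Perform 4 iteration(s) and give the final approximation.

f(x) = x² - 3
Initial interval: [0.92, 2.13]

Iteration 1:
  c_1 = (0.920000 + 2.130000)/2 = 1.525000
  f(c_1) = f(1.525000) = -0.674375
  f(a) × f(c) ≥ 0, new interval: [1.525000, 2.130000]
Iteration 2:
  c_2 = (1.525000 + 2.130000)/2 = 1.827500
  f(c_2) = f(1.827500) = 0.339756
  f(a) × f(c) < 0, new interval: [1.525000, 1.827500]
Iteration 3:
  c_3 = (1.525000 + 1.827500)/2 = 1.676250
  f(c_3) = f(1.676250) = -0.190186
  f(a) × f(c) ≥ 0, new interval: [1.676250, 1.827500]
Iteration 4:
  c_4 = (1.676250 + 1.827500)/2 = 1.751875
  f(c_4) = f(1.751875) = 0.069066
  f(a) × f(c) < 0, new interval: [1.676250, 1.751875]

After 4 iteration(s), the approximation is c_4 = 1.751875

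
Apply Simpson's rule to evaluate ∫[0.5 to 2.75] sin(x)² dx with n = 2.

f(x) = sin(x)²
a = 0.5, b = 2.75, n = 2
h = (b - a)/n = 1.125000

Simpson's rule: (h/3)[f(x₀) + 4f(x₁) + 2f(x₂) + ... + f(xₙ)]

x_0 = 0.5000, f(x_0) = 0.229849, coefficient = 1
x_1 = 1.6250, f(x_1) = 0.997065, coefficient = 4
x_2 = 2.7500, f(x_2) = 0.145665, coefficient = 1

I ≈ (1.125000/3) × 4.363773 = 1.636415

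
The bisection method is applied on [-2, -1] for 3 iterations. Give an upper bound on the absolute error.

Bisection error bound: |error| ≤ (b-a)/2^n
|error| ≤ (-1 - (-2))/2^3 = 1/2^3
|error| ≤ 0.1250000000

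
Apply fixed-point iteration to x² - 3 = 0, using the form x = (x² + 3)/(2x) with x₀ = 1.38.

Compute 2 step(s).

Equation: x² - 3 = 0
Fixed-point form: x = (x² + 3)/(2x)
x₀ = 1.38

x_1 = g(1.380000) = 1.776957
x_2 = g(1.776957) = 1.732618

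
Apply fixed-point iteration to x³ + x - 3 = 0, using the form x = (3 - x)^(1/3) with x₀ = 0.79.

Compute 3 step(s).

Equation: x³ + x - 3 = 0
Fixed-point form: x = (3 - x)^(1/3)
x₀ = 0.79

x_1 = g(0.790000) = 1.302559
x_2 = g(1.302559) = 1.192884
x_3 = g(1.192884) = 1.218041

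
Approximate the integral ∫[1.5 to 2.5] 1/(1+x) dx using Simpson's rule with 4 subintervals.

f(x) = 1/(1+x)
a = 1.5, b = 2.5, n = 4
h = (b - a)/n = 0.250000

Simpson's rule: (h/3)[f(x₀) + 4f(x₁) + 2f(x₂) + ... + f(xₙ)]

x_0 = 1.5000, f(x_0) = 0.400000, coefficient = 1
x_1 = 1.7500, f(x_1) = 0.363636, coefficient = 4
x_2 = 2.0000, f(x_2) = 0.333333, coefficient = 2
x_3 = 2.2500, f(x_3) = 0.307692, coefficient = 4
x_4 = 2.5000, f(x_4) = 0.285714, coefficient = 1

I ≈ (0.250000/3) × 4.037696 = 0.336475
Exact value: 0.336472
Error: 0.000002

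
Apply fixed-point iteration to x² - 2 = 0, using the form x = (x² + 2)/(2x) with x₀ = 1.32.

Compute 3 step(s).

Equation: x² - 2 = 0
Fixed-point form: x = (x² + 2)/(2x)
x₀ = 1.32

x_1 = g(1.320000) = 1.417576
x_2 = g(1.417576) = 1.414218
x_3 = g(1.414218) = 1.414214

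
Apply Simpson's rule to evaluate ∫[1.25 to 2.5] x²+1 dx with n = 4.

f(x) = x²+1
a = 1.25, b = 2.5, n = 4
h = (b - a)/n = 0.312500

Simpson's rule: (h/3)[f(x₀) + 4f(x₁) + 2f(x₂) + ... + f(xₙ)]

x_0 = 1.2500, f(x_0) = 2.562500, coefficient = 1
x_1 = 1.5625, f(x_1) = 3.441406, coefficient = 4
x_2 = 1.8750, f(x_2) = 4.515625, coefficient = 2
x_3 = 2.1875, f(x_3) = 5.785156, coefficient = 4
x_4 = 2.5000, f(x_4) = 7.250000, coefficient = 1

I ≈ (0.312500/3) × 55.750000 = 5.807292
Exact value: 5.807292
Error: 0.000000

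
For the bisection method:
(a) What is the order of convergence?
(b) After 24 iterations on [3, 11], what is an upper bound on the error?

(a) Bisection has linear (order 1) convergence; the error is halved each step.

(b) Error bound = (b-a)/2^n = (11 - 3)/2^{24}
    = 8/2^{24}

(a) 1 (linear); (b) error ≤ 4.77e-07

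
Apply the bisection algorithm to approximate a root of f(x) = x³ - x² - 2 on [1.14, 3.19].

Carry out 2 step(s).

f(x) = x³ - x² - 2
Initial interval: [1.14, 3.19]

Iteration 1:
  c_1 = (1.140000 + 3.190000)/2 = 2.165000
  f(c_1) = f(2.165000) = 3.460617
  f(a) × f(c) < 0, new interval: [1.140000, 2.165000]
Iteration 2:
  c_2 = (1.140000 + 2.165000)/2 = 1.652500
  f(c_2) = f(1.652500) = -0.218182
  f(a) × f(c) ≥ 0, new interval: [1.652500, 2.165000]

After 2 iteration(s), the approximation is c_2 = 1.652500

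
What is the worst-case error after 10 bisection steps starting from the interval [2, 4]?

Bisection error bound: |error| ≤ (b-a)/2^n
|error| ≤ (4 - 2)/2^10 = 2/2^10
|error| ≤ 0.0019531250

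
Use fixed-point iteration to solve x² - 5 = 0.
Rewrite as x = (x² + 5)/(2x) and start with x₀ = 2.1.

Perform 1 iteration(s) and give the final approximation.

Equation: x² - 5 = 0
Fixed-point form: x = (x² + 5)/(2x)
x₀ = 2.1

x_1 = g(2.100000) = 2.240476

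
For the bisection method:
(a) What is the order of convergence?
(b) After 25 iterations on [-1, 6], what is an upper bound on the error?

(a) Bisection has linear (order 1) convergence; the error is halved each step.

(b) Error bound = (b-a)/2^n = (6 - (-1))/2^{25}
    = 7/2^{25}

(a) 1 (linear); (b) error ≤ 2.09e-07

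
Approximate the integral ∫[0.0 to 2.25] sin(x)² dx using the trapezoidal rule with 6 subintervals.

f(x) = sin(x)²
a = 0.0, b = 2.25, n = 6
h = (b - a)/n = 0.375000

Trapezoidal rule: (h/2)[f(x₀) + 2f(x₁) + 2f(x₂) + ... + f(xₙ)]

x_0 = 0.0000, f(x_0) = 0.000000, coefficient = 1
x_1 = 0.3750, f(x_1) = 0.134156, coefficient = 2
x_2 = 0.7500, f(x_2) = 0.464631, coefficient = 2
x_3 = 1.1250, f(x_3) = 0.814087, coefficient = 2
x_4 = 1.5000, f(x_4) = 0.994996, coefficient = 2
x_5 = 1.8750, f(x_5) = 0.910280, coefficient = 2
x_6 = 2.2500, f(x_6) = 0.605398, coefficient = 1

I ≈ (0.375000/2) × 7.241697 = 1.357818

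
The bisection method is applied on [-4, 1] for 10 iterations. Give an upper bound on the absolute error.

Bisection error bound: |error| ≤ (b-a)/2^n
|error| ≤ (1 - (-4))/2^10 = 5/2^10
|error| ≤ 0.0048828125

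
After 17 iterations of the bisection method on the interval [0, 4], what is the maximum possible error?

Bisection error bound: |error| ≤ (b-a)/2^n
|error| ≤ (4 - 0)/2^17 = 4/2^17
|error| ≤ 0.0000305176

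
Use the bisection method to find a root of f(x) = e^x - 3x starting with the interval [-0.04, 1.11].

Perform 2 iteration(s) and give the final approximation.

f(x) = e^x - 3x
Initial interval: [-0.04, 1.11]

Iteration 1:
  c_1 = (-0.040000 + 1.110000)/2 = 0.535000
  f(c_1) = f(0.535000) = 0.102448
  f(a) × f(c) ≥ 0, new interval: [0.535000, 1.110000]
Iteration 2:
  c_2 = (0.535000 + 1.110000)/2 = 0.822500
  f(c_2) = f(0.822500) = -0.191317
  f(a) × f(c) < 0, new interval: [0.535000, 0.822500]

After 2 iteration(s), the approximation is c_2 = 0.822500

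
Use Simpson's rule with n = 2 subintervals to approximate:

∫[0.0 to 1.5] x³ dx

f(x) = x³
a = 0.0, b = 1.5, n = 2
h = (b - a)/n = 0.750000

Simpson's rule: (h/3)[f(x₀) + 4f(x₁) + 2f(x₂) + ... + f(xₙ)]

x_0 = 0.0000, f(x_0) = 0.000000, coefficient = 1
x_1 = 0.7500, f(x_1) = 0.421875, coefficient = 4
x_2 = 1.5000, f(x_2) = 3.375000, coefficient = 1

I ≈ (0.750000/3) × 5.062500 = 1.265625
Exact value: 1.265625
Error: 0.000000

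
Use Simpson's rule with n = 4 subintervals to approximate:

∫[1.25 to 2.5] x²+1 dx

f(x) = x²+1
a = 1.25, b = 2.5, n = 4
h = (b - a)/n = 0.312500

Simpson's rule: (h/3)[f(x₀) + 4f(x₁) + 2f(x₂) + ... + f(xₙ)]

x_0 = 1.2500, f(x_0) = 2.562500, coefficient = 1
x_1 = 1.5625, f(x_1) = 3.441406, coefficient = 4
x_2 = 1.8750, f(x_2) = 4.515625, coefficient = 2
x_3 = 2.1875, f(x_3) = 5.785156, coefficient = 4
x_4 = 2.5000, f(x_4) = 7.250000, coefficient = 1

I ≈ (0.312500/3) × 55.750000 = 5.807292
Exact value: 5.807292
Error: 0.000000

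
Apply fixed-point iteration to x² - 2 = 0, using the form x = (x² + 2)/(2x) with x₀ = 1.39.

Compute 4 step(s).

Equation: x² - 2 = 0
Fixed-point form: x = (x² + 2)/(2x)
x₀ = 1.39

x_1 = g(1.390000) = 1.414424
x_2 = g(1.414424) = 1.414214
x_3 = g(1.414214) = 1.414214
x_4 = g(1.414214) = 1.414214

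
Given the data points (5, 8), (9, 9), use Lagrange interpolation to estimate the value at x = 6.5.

Lagrange interpolation formula:
P(x) = Σ yᵢ × Lᵢ(x)
where Lᵢ(x) = Π_{j≠i} (x - xⱼ)/(xᵢ - xⱼ)

L_0(6.5) = (6.5 - 9)/(5 - 9) = 0.625000
L_1(6.5) = (6.5 - 5)/(9 - 5) = 0.375000

P(6.5) = 8×L_0(6.5) + 9×L_1(6.5)
P(6.5) = 8.375000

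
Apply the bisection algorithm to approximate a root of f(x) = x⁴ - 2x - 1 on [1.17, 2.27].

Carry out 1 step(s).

f(x) = x⁴ - 2x - 1
Initial interval: [1.17, 2.27]

Iteration 1:
  c_1 = (1.170000 + 2.270000)/2 = 1.720000
  f(c_1) = f(1.720000) = 4.312131
  f(a) × f(c) < 0, new interval: [1.170000, 1.720000]

After 1 iteration(s), the approximation is c_1 = 1.720000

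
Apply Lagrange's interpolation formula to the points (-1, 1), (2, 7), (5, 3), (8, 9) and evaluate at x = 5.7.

Lagrange interpolation formula:
P(x) = Σ yᵢ × Lᵢ(x)
where Lᵢ(x) = Π_{j≠i} (x - xⱼ)/(xᵢ - xⱼ)

L_0(5.7) = (5.7 - 2)/(-1 - 2) × (5.7 - 5)/(-1 - 5) × (5.7 - 8)/(-1 - 8) = 0.036772
L_1(5.7) = (5.7 - (-1))/(2 - (-1)) × (5.7 - 5)/(2 - 5) × (5.7 - 8)/(2 - 8) = -0.199759
L_2(5.7) = (5.7 - (-1))/(5 - (-1)) × (5.7 - 2)/(5 - 2) × (5.7 - 8)/(5 - 8) = 1.055870
L_3(5.7) = (5.7 - (-1))/(8 - (-1)) × (5.7 - 2)/(8 - 2) × (5.7 - 5)/(8 - 5) = 0.107117

P(5.7) = 1×L_0(5.7) + 7×L_1(5.7) + 3×L_2(5.7) + 9×L_3(5.7)
P(5.7) = 2.770123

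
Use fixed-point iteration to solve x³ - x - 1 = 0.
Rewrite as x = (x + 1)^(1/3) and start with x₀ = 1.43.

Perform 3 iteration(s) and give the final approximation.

Equation: x³ - x - 1 = 0
Fixed-point form: x = (x + 1)^(1/3)
x₀ = 1.43

x_1 = g(1.430000) = 1.344421
x_2 = g(1.344421) = 1.328450
x_3 = g(1.328450) = 1.325426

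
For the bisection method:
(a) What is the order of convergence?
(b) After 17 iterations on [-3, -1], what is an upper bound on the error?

(a) Bisection has linear (order 1) convergence; the error is halved each step.

(b) Error bound = (b-a)/2^n = (-1 - (-3))/2^{17}
    = 2/2^{17}

(a) 1 (linear); (b) error ≤ 1.53e-05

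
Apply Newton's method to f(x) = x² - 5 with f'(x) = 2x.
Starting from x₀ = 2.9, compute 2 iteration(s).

f(x) = x² - 5
f'(x) = 2x
x₀ = 2.9

Newton-Raphson formula: x_{n+1} = x_n - f(x_n)/f'(x_n)

Iteration 1:
  f(2.900000) = 3.410000
  f'(2.900000) = 5.800000
  x_1 = 2.900000 - 3.410000/5.800000 = 2.312069
Iteration 2:
  f(2.312069) = 0.345663
  f'(2.312069) = 4.624138
  x_2 = 2.312069 - 0.345663/4.624138 = 2.237317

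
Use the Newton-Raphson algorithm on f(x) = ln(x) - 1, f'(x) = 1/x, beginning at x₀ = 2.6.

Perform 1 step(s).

f(x) = ln(x) - 1
f'(x) = 1/x
x₀ = 2.6

Newton-Raphson formula: x_{n+1} = x_n - f(x_n)/f'(x_n)

Iteration 1:
  f(2.600000) = -0.044489
  f'(2.600000) = 0.384615
  x_1 = 2.600000 - (-0.044489)/0.384615 = 2.715670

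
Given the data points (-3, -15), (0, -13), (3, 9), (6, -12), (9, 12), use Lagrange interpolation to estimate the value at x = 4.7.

Lagrange interpolation formula:
P(x) = Σ yᵢ × Lᵢ(x)
where Lᵢ(x) = Π_{j≠i} (x - xⱼ)/(xᵢ - xⱼ)

L_0(4.7) = (4.7 - 0)/(-3 - 0) × (4.7 - 3)/(-3 - 3) × (4.7 - 6)/(-3 - 6) × (4.7 - 9)/(-3 - 9) = 0.022975
L_1(4.7) = (4.7 - (-3))/(0 - (-3)) × (4.7 - 3)/(0 - 3) × (4.7 - 6)/(0 - 6) × (4.7 - 9)/(0 - 9) = -0.150562
L_2(4.7) = (4.7 - (-3))/(3 - (-3)) × (4.7 - 0)/(3 - 0) × (4.7 - 6)/(3 - 6) × (4.7 - 9)/(3 - 9) = 0.624389
L_3(4.7) = (4.7 - (-3))/(6 - (-3)) × (4.7 - 0)/(6 - 0) × (4.7 - 3)/(6 - 3) × (4.7 - 9)/(6 - 9) = 0.544339
L_4(4.7) = (4.7 - (-3))/(9 - (-3)) × (4.7 - 0)/(9 - 0) × (4.7 - 3)/(9 - 3) × (4.7 - 6)/(9 - 6) = -0.041142

P(4.7) = (-15)×L_0(4.7) + (-13)×L_1(4.7) + 9×L_2(4.7) + (-12)×L_3(4.7) + 12×L_4(4.7)
P(4.7) = 0.206403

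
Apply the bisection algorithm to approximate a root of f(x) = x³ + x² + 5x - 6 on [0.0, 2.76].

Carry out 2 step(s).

f(x) = x³ + x² + 5x - 6
Initial interval: [0.0, 2.76]

Iteration 1:
  c_1 = (0.000000 + 2.760000)/2 = 1.380000
  f(c_1) = f(1.380000) = 5.432472
  f(a) × f(c) < 0, new interval: [0.000000, 1.380000]
Iteration 2:
  c_2 = (0.000000 + 1.380000)/2 = 0.690000
  f(c_2) = f(0.690000) = -1.745391
  f(a) × f(c) ≥ 0, new interval: [0.690000, 1.380000]

After 2 iteration(s), the approximation is c_2 = 0.690000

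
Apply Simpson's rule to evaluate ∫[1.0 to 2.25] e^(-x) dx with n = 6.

f(x) = e^(-x)
a = 1.0, b = 2.25, n = 6
h = (b - a)/n = 0.208333

Simpson's rule: (h/3)[f(x₀) + 4f(x₁) + 2f(x₂) + ... + f(xₙ)]

x_0 = 1.0000, f(x_0) = 0.367879, coefficient = 1
x_1 = 1.2083, f(x_1) = 0.298695, coefficient = 4
x_2 = 1.4167, f(x_2) = 0.242521, coefficient = 2
x_3 = 1.6250, f(x_3) = 0.196912, coefficient = 4
x_4 = 1.8333, f(x_4) = 0.159880, coefficient = 2
x_5 = 2.0417, f(x_5) = 0.129812, coefficient = 4
x_6 = 2.2500, f(x_6) = 0.105399, coefficient = 1

I ≈ (0.208333/3) × 3.779754 = 0.262483
Exact value: 0.262480
Error: 0.000003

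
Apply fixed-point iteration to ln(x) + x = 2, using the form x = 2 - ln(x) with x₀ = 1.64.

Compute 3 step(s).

Equation: ln(x) + x = 2
Fixed-point form: x = 2 - ln(x)
x₀ = 1.64

x_1 = g(1.640000) = 1.505304
x_2 = g(1.505304) = 1.591005
x_3 = g(1.591005) = 1.535634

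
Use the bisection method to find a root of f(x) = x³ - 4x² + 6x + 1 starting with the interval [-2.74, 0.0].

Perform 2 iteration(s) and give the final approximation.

f(x) = x³ - 4x² + 6x + 1
Initial interval: [-2.74, 0.0]

Iteration 1:
  c_1 = (-2.740000 + 0.000000)/2 = -1.370000
  f(c_1) = f(-1.370000) = -17.298953
  f(a) × f(c) ≥ 0, new interval: [-1.370000, 0.000000]
Iteration 2:
  c_2 = (-1.370000 + 0.000000)/2 = -0.685000
  f(c_2) = f(-0.685000) = -5.308319
  f(a) × f(c) ≥ 0, new interval: [-0.685000, 0.000000]

After 2 iteration(s), the approximation is c_2 = -0.685000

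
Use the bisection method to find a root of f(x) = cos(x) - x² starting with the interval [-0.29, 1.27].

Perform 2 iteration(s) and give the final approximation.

f(x) = cos(x) - x²
Initial interval: [-0.29, 1.27]

Iteration 1:
  c_1 = (-0.290000 + 1.270000)/2 = 0.490000
  f(c_1) = f(0.490000) = 0.642233
  f(a) × f(c) ≥ 0, new interval: [0.490000, 1.270000]
Iteration 2:
  c_2 = (0.490000 + 1.270000)/2 = 0.880000
  f(c_2) = f(0.880000) = -0.137249
  f(a) × f(c) < 0, new interval: [0.490000, 0.880000]

After 2 iteration(s), the approximation is c_2 = 0.880000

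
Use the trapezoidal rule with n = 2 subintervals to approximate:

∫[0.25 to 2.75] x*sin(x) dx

f(x) = x*sin(x)
a = 0.25, b = 2.75, n = 2
h = (b - a)/n = 1.250000

Trapezoidal rule: (h/2)[f(x₀) + 2f(x₁) + 2f(x₂) + ... + f(xₙ)]

x_0 = 0.2500, f(x_0) = 0.061851, coefficient = 1
x_1 = 1.5000, f(x_1) = 1.496242, coefficient = 2
x_2 = 2.7500, f(x_2) = 1.049568, coefficient = 1

I ≈ (1.250000/2) × 4.103904 = 2.564940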